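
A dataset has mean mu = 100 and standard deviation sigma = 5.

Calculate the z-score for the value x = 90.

-2

Step 1: Recall the z-score formula: z = (x - mu) / sigma
Step 2: Substitute values: z = (90 - 100) / 5
Step 3: z = -10 / 5 = -2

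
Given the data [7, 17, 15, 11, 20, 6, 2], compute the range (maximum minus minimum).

18

Step 1: Identify the maximum value: max = 20
Step 2: Identify the minimum value: min = 2
Step 3: Range = max - min = 20 - 2 = 18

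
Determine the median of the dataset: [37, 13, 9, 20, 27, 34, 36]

27

Step 1: Sort the data in ascending order: [9, 13, 20, 27, 34, 36, 37]
Step 2: The number of values is n = 7.
Step 3: Since n is odd, the median is the middle value at position 4: 27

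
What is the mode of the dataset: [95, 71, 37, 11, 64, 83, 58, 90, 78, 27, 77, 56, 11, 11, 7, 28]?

11

Step 1: Count the frequency of each value:
  7: appears 1 time(s)
  11: appears 3 time(s)
  27: appears 1 time(s)
  28: appears 1 time(s)
  37: appears 1 time(s)
  56: appears 1 time(s)
  58: appears 1 time(s)
  64: appears 1 time(s)
  71: appears 1 time(s)
  77: appears 1 time(s)
  78: appears 1 time(s)
  83: appears 1 time(s)
  90: appears 1 time(s)
  95: appears 1 time(s)
Step 2: The value 11 appears most frequently (3 times).
Step 3: Mode = 11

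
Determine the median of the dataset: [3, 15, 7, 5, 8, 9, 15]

8

Step 1: Sort the data in ascending order: [3, 5, 7, 8, 9, 15, 15]
Step 2: The number of values is n = 7.
Step 3: Since n is odd, the median is the middle value at position 4: 8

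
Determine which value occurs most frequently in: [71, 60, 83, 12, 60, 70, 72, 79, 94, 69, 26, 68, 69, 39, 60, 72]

60

Step 1: Count the frequency of each value:
  12: appears 1 time(s)
  26: appears 1 time(s)
  39: appears 1 time(s)
  60: appears 3 time(s)
  68: appears 1 time(s)
  69: appears 2 time(s)
  70: appears 1 time(s)
  71: appears 1 time(s)
  72: appears 2 time(s)
  79: appears 1 time(s)
  83: appears 1 time(s)
  94: appears 1 time(s)
Step 2: The value 60 appears most frequently (3 times).
Step 3: Mode = 60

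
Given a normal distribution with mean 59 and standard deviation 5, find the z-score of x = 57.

-0.4

Step 1: Recall the z-score formula: z = (x - mu) / sigma
Step 2: Substitute values: z = (57 - 59) / 5
Step 3: z = -2 / 5 = -0.4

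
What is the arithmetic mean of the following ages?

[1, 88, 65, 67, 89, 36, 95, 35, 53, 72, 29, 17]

53.9167

Step 1: Sum all values: 1 + 88 + 65 + 67 + 89 + 36 + 95 + 35 + 53 + 72 + 29 + 17 = 647
Step 2: Count the number of values: n = 12
Step 3: Mean = sum / n = 647 / 12 = 53.9167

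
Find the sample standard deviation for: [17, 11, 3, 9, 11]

5.02

Step 1: Compute the mean: 10.2
Step 2: Sum of squared deviations from the mean: 100.8
Step 3: Sample variance = 100.8 / 4 = 25.2
Step 4: Standard deviation = sqrt(25.2) = 5.02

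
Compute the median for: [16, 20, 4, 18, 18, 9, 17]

17

Step 1: Sort the data in ascending order: [4, 9, 16, 17, 18, 18, 20]
Step 2: The number of values is n = 7.
Step 3: Since n is odd, the median is the middle value at position 4: 17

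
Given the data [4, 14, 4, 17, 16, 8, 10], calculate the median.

10

Step 1: Sort the data in ascending order: [4, 4, 8, 10, 14, 16, 17]
Step 2: The number of values is n = 7.
Step 3: Since n is odd, the median is the middle value at position 4: 10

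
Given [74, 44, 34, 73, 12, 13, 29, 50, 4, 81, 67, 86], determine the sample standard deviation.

28.9549

Step 1: Compute the mean: 47.25
Step 2: Sum of squared deviations from the mean: 9222.25
Step 3: Sample variance = 9222.25 / 11 = 838.3864
Step 4: Standard deviation = sqrt(838.3864) = 28.9549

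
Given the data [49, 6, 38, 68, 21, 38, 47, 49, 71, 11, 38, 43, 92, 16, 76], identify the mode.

38

Step 1: Count the frequency of each value:
  6: appears 1 time(s)
  11: appears 1 time(s)
  16: appears 1 time(s)
  21: appears 1 time(s)
  38: appears 3 time(s)
  43: appears 1 time(s)
  47: appears 1 time(s)
  49: appears 2 time(s)
  68: appears 1 time(s)
  71: appears 1 time(s)
  76: appears 1 time(s)
  92: appears 1 time(s)
Step 2: The value 38 appears most frequently (3 times).
Step 3: Mode = 38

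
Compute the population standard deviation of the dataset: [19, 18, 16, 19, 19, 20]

1.2583

Step 1: Compute the mean: 18.5
Step 2: Sum of squared deviations from the mean: 9.5
Step 3: Population variance = 9.5 / 6 = 1.5833
Step 4: Standard deviation = sqrt(1.5833) = 1.2583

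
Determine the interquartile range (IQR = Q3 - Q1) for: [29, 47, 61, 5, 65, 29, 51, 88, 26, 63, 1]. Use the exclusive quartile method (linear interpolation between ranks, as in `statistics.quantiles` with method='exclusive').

37

Step 1: Sort the data: [1, 5, 26, 29, 29, 47, 51, 61, 63, 65, 88]
Step 2: n = 11
Step 3: Using the exclusive quartile method:
  Q1 = 26
  Q2 (median) = 47
  Q3 = 63
  IQR = Q3 - Q1 = 63 - 26 = 37
Step 4: IQR = 37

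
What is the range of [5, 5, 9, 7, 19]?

14

Step 1: Identify the maximum value: max = 19
Step 2: Identify the minimum value: min = 5
Step 3: Range = max - min = 19 - 5 = 14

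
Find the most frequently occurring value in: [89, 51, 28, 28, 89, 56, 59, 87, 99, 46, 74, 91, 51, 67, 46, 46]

46

Step 1: Count the frequency of each value:
  28: appears 2 time(s)
  46: appears 3 time(s)
  51: appears 2 time(s)
  56: appears 1 time(s)
  59: appears 1 time(s)
  67: appears 1 time(s)
  74: appears 1 time(s)
  87: appears 1 time(s)
  89: appears 2 time(s)
  91: appears 1 time(s)
  99: appears 1 time(s)
Step 2: The value 46 appears most frequently (3 times).
Step 3: Mode = 46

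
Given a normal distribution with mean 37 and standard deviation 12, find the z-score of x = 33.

-0.3333

Step 1: Recall the z-score formula: z = (x - mu) / sigma
Step 2: Substitute values: z = (33 - 37) / 12
Step 3: z = -4 / 12 = -0.3333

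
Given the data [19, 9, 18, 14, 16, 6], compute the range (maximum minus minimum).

13

Step 1: Identify the maximum value: max = 19
Step 2: Identify the minimum value: min = 6
Step 3: Range = max - min = 19 - 6 = 13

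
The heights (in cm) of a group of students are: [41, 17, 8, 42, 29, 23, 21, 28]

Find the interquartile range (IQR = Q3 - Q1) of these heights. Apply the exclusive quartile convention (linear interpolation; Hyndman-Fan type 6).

20

Step 1: Sort the data: [8, 17, 21, 23, 28, 29, 41, 42]
Step 2: n = 8
Step 3: Using the exclusive quartile method:
  Q1 = 18
  Q2 (median) = 25.5
  Q3 = 38
  IQR = Q3 - Q1 = 38 - 18 = 20
Step 4: IQR = 20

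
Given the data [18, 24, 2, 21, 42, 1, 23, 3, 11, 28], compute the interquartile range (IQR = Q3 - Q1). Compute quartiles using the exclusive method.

22.25

Step 1: Sort the data: [1, 2, 3, 11, 18, 21, 23, 24, 28, 42]
Step 2: n = 10
Step 3: Using the exclusive quartile method:
  Q1 = 2.75
  Q2 (median) = 19.5
  Q3 = 25
  IQR = Q3 - Q1 = 25 - 2.75 = 22.25
Step 4: IQR = 22.25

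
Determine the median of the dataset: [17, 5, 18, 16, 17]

17

Step 1: Sort the data in ascending order: [5, 16, 17, 17, 18]
Step 2: The number of values is n = 5.
Step 3: Since n is odd, the median is the middle value at position 3: 17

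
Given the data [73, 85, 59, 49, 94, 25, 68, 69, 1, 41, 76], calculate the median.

68

Step 1: Sort the data in ascending order: [1, 25, 41, 49, 59, 68, 69, 73, 76, 85, 94]
Step 2: The number of values is n = 11.
Step 3: Since n is odd, the median is the middle value at position 6: 68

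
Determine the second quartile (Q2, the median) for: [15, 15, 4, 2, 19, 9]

12

Step 1: Sort the data: [2, 4, 9, 15, 15, 19]
Step 2: n = 6
Step 3: Q2 is the median. Since n is even, it is the average of the values at positions 3 and 4:
  Q2 = (9 + 15) / 2 = 12
Step 4: Q2 = 12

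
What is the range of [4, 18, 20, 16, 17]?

16

Step 1: Identify the maximum value: max = 20
Step 2: Identify the minimum value: min = 4
Step 3: Range = max - min = 20 - 4 = 16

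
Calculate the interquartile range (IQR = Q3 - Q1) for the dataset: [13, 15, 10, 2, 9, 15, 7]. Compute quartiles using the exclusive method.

8

Step 1: Sort the data: [2, 7, 9, 10, 13, 15, 15]
Step 2: n = 7
Step 3: Using the exclusive quartile method:
  Q1 = 7
  Q2 (median) = 10
  Q3 = 15
  IQR = Q3 - Q1 = 15 - 7 = 8
Step 4: IQR = 8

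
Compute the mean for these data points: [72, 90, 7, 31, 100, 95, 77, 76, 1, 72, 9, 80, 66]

59.6923

Step 1: Sum all values: 72 + 90 + 7 + 31 + 100 + 95 + 77 + 76 + 1 + 72 + 9 + 80 + 66 = 776
Step 2: Count the number of values: n = 13
Step 3: Mean = sum / n = 776 / 13 = 59.6923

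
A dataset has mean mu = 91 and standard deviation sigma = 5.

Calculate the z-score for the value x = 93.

0.4

Step 1: Recall the z-score formula: z = (x - mu) / sigma
Step 2: Substitute values: z = (93 - 91) / 5
Step 3: z = 2 / 5 = 0.4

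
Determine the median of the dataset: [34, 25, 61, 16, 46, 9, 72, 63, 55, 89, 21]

46

Step 1: Sort the data in ascending order: [9, 16, 21, 25, 34, 46, 55, 61, 63, 72, 89]
Step 2: The number of values is n = 11.
Step 3: Since n is odd, the median is the middle value at position 6: 46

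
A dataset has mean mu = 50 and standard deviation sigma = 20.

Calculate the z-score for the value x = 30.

-1

Step 1: Recall the z-score formula: z = (x - mu) / sigma
Step 2: Substitute values: z = (30 - 50) / 20
Step 3: z = -20 / 20 = -1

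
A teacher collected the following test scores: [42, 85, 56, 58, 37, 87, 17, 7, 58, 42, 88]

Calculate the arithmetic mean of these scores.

52.4545

Step 1: Sum all values: 42 + 85 + 56 + 58 + 37 + 87 + 17 + 7 + 58 + 42 + 88 = 577
Step 2: Count the number of values: n = 11
Step 3: Mean = sum / n = 577 / 11 = 52.4545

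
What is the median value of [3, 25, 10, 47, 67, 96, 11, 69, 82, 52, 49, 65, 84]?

52

Step 1: Sort the data in ascending order: [3, 10, 11, 25, 47, 49, 52, 65, 67, 69, 82, 84, 96]
Step 2: The number of values is n = 13.
Step 3: Since n is odd, the median is the middle value at position 7: 52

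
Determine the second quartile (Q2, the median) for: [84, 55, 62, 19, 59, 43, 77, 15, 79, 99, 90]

62

Step 1: Sort the data: [15, 19, 43, 55, 59, 62, 77, 79, 84, 90, 99]
Step 2: n = 11
Step 3: Q2 is the median. Since n is odd, it is the middle value at position 6: 62
Step 4: Q2 = 62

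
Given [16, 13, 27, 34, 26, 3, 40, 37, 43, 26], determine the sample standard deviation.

12.765

Step 1: Compute the mean: 26.5
Step 2: Sum of squared deviations from the mean: 1466.5
Step 3: Sample variance = 1466.5 / 9 = 162.9444
Step 4: Standard deviation = sqrt(162.9444) = 12.765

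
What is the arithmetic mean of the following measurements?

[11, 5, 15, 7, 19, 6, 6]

9.8571

Step 1: Sum all values: 11 + 5 + 15 + 7 + 19 + 6 + 6 = 69
Step 2: Count the number of values: n = 7
Step 3: Mean = sum / n = 69 / 7 = 9.8571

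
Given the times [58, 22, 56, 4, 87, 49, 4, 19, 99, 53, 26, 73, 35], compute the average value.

45

Step 1: Sum all values: 58 + 22 + 56 + 4 + 87 + 49 + 4 + 19 + 99 + 53 + 26 + 73 + 35 = 585
Step 2: Count the number of values: n = 13
Step 3: Mean = sum / n = 585 / 13 = 45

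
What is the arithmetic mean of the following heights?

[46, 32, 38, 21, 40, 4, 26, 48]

31.875

Step 1: Sum all values: 46 + 32 + 38 + 21 + 40 + 4 + 26 + 48 = 255
Step 2: Count the number of values: n = 8
Step 3: Mean = sum / n = 255 / 8 = 31.875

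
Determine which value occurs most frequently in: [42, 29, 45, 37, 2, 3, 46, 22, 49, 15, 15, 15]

15

Step 1: Count the frequency of each value:
  2: appears 1 time(s)
  3: appears 1 time(s)
  15: appears 3 time(s)
  22: appears 1 time(s)
  29: appears 1 time(s)
  37: appears 1 time(s)
  42: appears 1 time(s)
  45: appears 1 time(s)
  46: appears 1 time(s)
  49: appears 1 time(s)
Step 2: The value 15 appears most frequently (3 times).
Step 3: Mode = 15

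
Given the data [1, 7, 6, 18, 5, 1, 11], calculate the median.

6

Step 1: Sort the data in ascending order: [1, 1, 5, 6, 7, 11, 18]
Step 2: The number of values is n = 7.
Step 3: Since n is odd, the median is the middle value at position 4: 6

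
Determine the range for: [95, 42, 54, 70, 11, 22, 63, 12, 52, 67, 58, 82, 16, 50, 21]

84

Step 1: Identify the maximum value: max = 95
Step 2: Identify the minimum value: min = 11
Step 3: Range = max - min = 95 - 11 = 84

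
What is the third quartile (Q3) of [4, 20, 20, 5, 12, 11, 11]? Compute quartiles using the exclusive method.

20

Step 1: Sort the data: [4, 5, 11, 11, 12, 20, 20]
Step 2: n = 7
Step 3: Using the exclusive quartile method:
  Q1 = 5
  Q2 (median) = 11
  Q3 = 20
  IQR = Q3 - Q1 = 20 - 5 = 15
Step 4: Q3 = 20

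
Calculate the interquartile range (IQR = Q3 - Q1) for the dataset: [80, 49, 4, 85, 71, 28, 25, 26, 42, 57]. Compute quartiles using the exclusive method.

47.5

Step 1: Sort the data: [4, 25, 26, 28, 42, 49, 57, 71, 80, 85]
Step 2: n = 10
Step 3: Using the exclusive quartile method:
  Q1 = 25.75
  Q2 (median) = 45.5
  Q3 = 73.25
  IQR = Q3 - Q1 = 73.25 - 25.75 = 47.5
Step 4: IQR = 47.5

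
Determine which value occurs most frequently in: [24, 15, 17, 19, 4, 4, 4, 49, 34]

4

Step 1: Count the frequency of each value:
  4: appears 3 time(s)
  15: appears 1 time(s)
  17: appears 1 time(s)
  19: appears 1 time(s)
  24: appears 1 time(s)
  34: appears 1 time(s)
  49: appears 1 time(s)
Step 2: The value 4 appears most frequently (3 times).
Step 3: Mode = 4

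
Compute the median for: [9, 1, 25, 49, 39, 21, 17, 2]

19

Step 1: Sort the data in ascending order: [1, 2, 9, 17, 21, 25, 39, 49]
Step 2: The number of values is n = 8.
Step 3: Since n is even, the median is the average of positions 4 and 5:
  Median = (17 + 21) / 2 = 19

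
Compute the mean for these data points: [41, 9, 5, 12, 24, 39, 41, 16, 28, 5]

22

Step 1: Sum all values: 41 + 9 + 5 + 12 + 24 + 39 + 41 + 16 + 28 + 5 = 220
Step 2: Count the number of values: n = 10
Step 3: Mean = sum / n = 220 / 10 = 22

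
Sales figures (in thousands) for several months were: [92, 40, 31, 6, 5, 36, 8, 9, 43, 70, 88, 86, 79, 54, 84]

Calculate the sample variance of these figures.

1071.781

Step 1: Compute the mean: (92 + 40 + 31 + 6 + 5 + 36 + 8 + 9 + 43 + 70 + 88 + 86 + 79 + 54 + 84) / 15 = 48.7333
Step 2: Compute squared deviations from the mean:
  (92 - 48.7333)^2 = 1872.0044
  (40 - 48.7333)^2 = 76.2711
  (31 - 48.7333)^2 = 314.4711
  (6 - 48.7333)^2 = 1826.1378
  (5 - 48.7333)^2 = 1912.6044
  (36 - 48.7333)^2 = 162.1378
  (8 - 48.7333)^2 = 1659.2044
  (9 - 48.7333)^2 = 1578.7378
  (43 - 48.7333)^2 = 32.8711
  (70 - 48.7333)^2 = 452.2711
  (88 - 48.7333)^2 = 1541.8711
  (86 - 48.7333)^2 = 1388.8044
  (79 - 48.7333)^2 = 916.0711
  (54 - 48.7333)^2 = 27.7378
  (84 - 48.7333)^2 = 1243.7378
Step 3: Sum of squared deviations = 15004.9333
Step 4: Sample variance = 15004.9333 / 14 = 1071.781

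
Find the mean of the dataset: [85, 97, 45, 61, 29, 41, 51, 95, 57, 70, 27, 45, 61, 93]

61.2143

Step 1: Sum all values: 85 + 97 + 45 + 61 + 29 + 41 + 51 + 95 + 57 + 70 + 27 + 45 + 61 + 93 = 857
Step 2: Count the number of values: n = 14
Step 3: Mean = sum / n = 857 / 14 = 61.2143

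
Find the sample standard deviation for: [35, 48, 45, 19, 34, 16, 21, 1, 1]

17.2924

Step 1: Compute the mean: 24.4444
Step 2: Sum of squared deviations from the mean: 2392.2222
Step 3: Sample variance = 2392.2222 / 8 = 299.0278
Step 4: Standard deviation = sqrt(299.0278) = 17.2924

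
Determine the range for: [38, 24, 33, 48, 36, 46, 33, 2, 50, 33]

48

Step 1: Identify the maximum value: max = 50
Step 2: Identify the minimum value: min = 2
Step 3: Range = max - min = 50 - 2 = 48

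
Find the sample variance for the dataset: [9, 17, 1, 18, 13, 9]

39.3667

Step 1: Compute the mean: (9 + 17 + 1 + 18 + 13 + 9) / 6 = 11.1667
Step 2: Compute squared deviations from the mean:
  (9 - 11.1667)^2 = 4.6944
  (17 - 11.1667)^2 = 34.0278
  (1 - 11.1667)^2 = 103.3611
  (18 - 11.1667)^2 = 46.6944
  (13 - 11.1667)^2 = 3.3611
  (9 - 11.1667)^2 = 4.6944
Step 3: Sum of squared deviations = 196.8333
Step 4: Sample variance = 196.8333 / 5 = 39.3667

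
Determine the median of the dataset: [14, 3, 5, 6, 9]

6

Step 1: Sort the data in ascending order: [3, 5, 6, 9, 14]
Step 2: The number of values is n = 5.
Step 3: Since n is odd, the median is the middle value at position 3: 6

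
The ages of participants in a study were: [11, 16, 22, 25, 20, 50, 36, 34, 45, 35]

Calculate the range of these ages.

39

Step 1: Identify the maximum value: max = 50
Step 2: Identify the minimum value: min = 11
Step 3: Range = max - min = 50 - 11 = 39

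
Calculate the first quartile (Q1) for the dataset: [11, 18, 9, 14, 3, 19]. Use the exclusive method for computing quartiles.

7.5

Step 1: Sort the data: [3, 9, 11, 14, 18, 19]
Step 2: n = 6
Step 3: Using the exclusive quartile method:
  Q1 = 7.5
  Q2 (median) = 12.5
  Q3 = 18.25
  IQR = Q3 - Q1 = 18.25 - 7.5 = 10.75
Step 4: Q1 = 7.5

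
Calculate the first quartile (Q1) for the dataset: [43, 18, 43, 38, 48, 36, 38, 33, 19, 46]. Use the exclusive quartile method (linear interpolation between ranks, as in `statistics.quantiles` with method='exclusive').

29.5

Step 1: Sort the data: [18, 19, 33, 36, 38, 38, 43, 43, 46, 48]
Step 2: n = 10
Step 3: Using the exclusive quartile method:
  Q1 = 29.5
  Q2 (median) = 38
  Q3 = 43.75
  IQR = Q3 - Q1 = 43.75 - 29.5 = 14.25
Step 4: Q1 = 29.5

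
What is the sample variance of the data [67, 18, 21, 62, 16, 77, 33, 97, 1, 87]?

1156.3222

Step 1: Compute the mean: (67 + 18 + 21 + 62 + 16 + 77 + 33 + 97 + 1 + 87) / 10 = 47.9
Step 2: Compute squared deviations from the mean:
  (67 - 47.9)^2 = 364.81
  (18 - 47.9)^2 = 894.01
  (21 - 47.9)^2 = 723.61
  (62 - 47.9)^2 = 198.81
  (16 - 47.9)^2 = 1017.61
  (77 - 47.9)^2 = 846.81
  (33 - 47.9)^2 = 222.01
  (97 - 47.9)^2 = 2410.81
  (1 - 47.9)^2 = 2199.61
  (87 - 47.9)^2 = 1528.81
Step 3: Sum of squared deviations = 10406.9
Step 4: Sample variance = 10406.9 / 9 = 1156.3222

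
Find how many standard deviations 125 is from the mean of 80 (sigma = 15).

3

Step 1: Recall the z-score formula: z = (x - mu) / sigma
Step 2: Substitute values: z = (125 - 80) / 15
Step 3: z = 45 / 15 = 3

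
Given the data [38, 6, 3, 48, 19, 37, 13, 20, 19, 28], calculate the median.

19.5

Step 1: Sort the data in ascending order: [3, 6, 13, 19, 19, 20, 28, 37, 38, 48]
Step 2: The number of values is n = 10.
Step 3: Since n is even, the median is the average of positions 5 and 6:
  Median = (19 + 20) / 2 = 19.5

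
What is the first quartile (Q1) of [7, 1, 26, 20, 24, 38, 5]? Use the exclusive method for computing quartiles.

5

Step 1: Sort the data: [1, 5, 7, 20, 24, 26, 38]
Step 2: n = 7
Step 3: Using the exclusive quartile method:
  Q1 = 5
  Q2 (median) = 20
  Q3 = 26
  IQR = Q3 - Q1 = 26 - 5 = 21
Step 4: Q1 = 5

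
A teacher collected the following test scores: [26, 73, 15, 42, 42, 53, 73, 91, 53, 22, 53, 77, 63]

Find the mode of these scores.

53

Step 1: Count the frequency of each value:
  15: appears 1 time(s)
  22: appears 1 time(s)
  26: appears 1 time(s)
  42: appears 2 time(s)
  53: appears 3 time(s)
  63: appears 1 time(s)
  73: appears 2 time(s)
  77: appears 1 time(s)
  91: appears 1 time(s)
Step 2: The value 53 appears most frequently (3 times).
Step 3: Mode = 53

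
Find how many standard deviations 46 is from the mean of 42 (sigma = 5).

0.8

Step 1: Recall the z-score formula: z = (x - mu) / sigma
Step 2: Substitute values: z = (46 - 42) / 5
Step 3: z = 4 / 5 = 0.8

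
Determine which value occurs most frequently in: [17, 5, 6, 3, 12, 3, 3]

3

Step 1: Count the frequency of each value:
  3: appears 3 time(s)
  5: appears 1 time(s)
  6: appears 1 time(s)
  12: appears 1 time(s)
  17: appears 1 time(s)
Step 2: The value 3 appears most frequently (3 times).
Step 3: Mode = 3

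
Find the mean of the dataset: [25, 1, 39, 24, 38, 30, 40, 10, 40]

27.4444

Step 1: Sum all values: 25 + 1 + 39 + 24 + 38 + 30 + 40 + 10 + 40 = 247
Step 2: Count the number of values: n = 9
Step 3: Mean = sum / n = 247 / 9 = 27.4444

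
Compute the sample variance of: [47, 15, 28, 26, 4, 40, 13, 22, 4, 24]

198.0111

Step 1: Compute the mean: (47 + 15 + 28 + 26 + 4 + 40 + 13 + 22 + 4 + 24) / 10 = 22.3
Step 2: Compute squared deviations from the mean:
  (47 - 22.3)^2 = 610.09
  (15 - 22.3)^2 = 53.29
  (28 - 22.3)^2 = 32.49
  (26 - 22.3)^2 = 13.69
  (4 - 22.3)^2 = 334.89
  (40 - 22.3)^2 = 313.29
  (13 - 22.3)^2 = 86.49
  (22 - 22.3)^2 = 0.09
  (4 - 22.3)^2 = 334.89
  (24 - 22.3)^2 = 2.89
Step 3: Sum of squared deviations = 1782.1
Step 4: Sample variance = 1782.1 / 9 = 198.0111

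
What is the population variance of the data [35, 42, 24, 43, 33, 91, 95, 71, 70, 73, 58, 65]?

486.2222

Step 1: Compute the mean: (35 + 42 + 24 + 43 + 33 + 91 + 95 + 71 + 70 + 73 + 58 + 65) / 12 = 58.3333
Step 2: Compute squared deviations from the mean:
  (35 - 58.3333)^2 = 544.4444
  (42 - 58.3333)^2 = 266.7778
  (24 - 58.3333)^2 = 1178.7778
  (43 - 58.3333)^2 = 235.1111
  (33 - 58.3333)^2 = 641.7778
  (91 - 58.3333)^2 = 1067.1111
  (95 - 58.3333)^2 = 1344.4444
  (71 - 58.3333)^2 = 160.4444
  (70 - 58.3333)^2 = 136.1111
  (73 - 58.3333)^2 = 215.1111
  (58 - 58.3333)^2 = 0.1111
  (65 - 58.3333)^2 = 44.4444
Step 3: Sum of squared deviations = 5834.6667
Step 4: Population variance = 5834.6667 / 12 = 486.2222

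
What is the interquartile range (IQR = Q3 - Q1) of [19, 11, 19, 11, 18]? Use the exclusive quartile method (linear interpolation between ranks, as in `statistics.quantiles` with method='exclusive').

8

Step 1: Sort the data: [11, 11, 18, 19, 19]
Step 2: n = 5
Step 3: Using the exclusive quartile method:
  Q1 = 11
  Q2 (median) = 18
  Q3 = 19
  IQR = Q3 - Q1 = 19 - 11 = 8
Step 4: IQR = 8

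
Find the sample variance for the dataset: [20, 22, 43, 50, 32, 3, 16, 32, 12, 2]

256.8444

Step 1: Compute the mean: (20 + 22 + 43 + 50 + 32 + 3 + 16 + 32 + 12 + 2) / 10 = 23.2
Step 2: Compute squared deviations from the mean:
  (20 - 23.2)^2 = 10.24
  (22 - 23.2)^2 = 1.44
  (43 - 23.2)^2 = 392.04
  (50 - 23.2)^2 = 718.24
  (32 - 23.2)^2 = 77.44
  (3 - 23.2)^2 = 408.04
  (16 - 23.2)^2 = 51.84
  (32 - 23.2)^2 = 77.44
  (12 - 23.2)^2 = 125.44
  (2 - 23.2)^2 = 449.44
Step 3: Sum of squared deviations = 2311.6
Step 4: Sample variance = 2311.6 / 9 = 256.8444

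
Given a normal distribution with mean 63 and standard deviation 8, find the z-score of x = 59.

-0.5

Step 1: Recall the z-score formula: z = (x - mu) / sigma
Step 2: Substitute values: z = (59 - 63) / 8
Step 3: z = -4 / 8 = -0.5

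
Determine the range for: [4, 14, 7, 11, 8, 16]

12

Step 1: Identify the maximum value: max = 16
Step 2: Identify the minimum value: min = 4
Step 3: Range = max - min = 16 - 4 = 12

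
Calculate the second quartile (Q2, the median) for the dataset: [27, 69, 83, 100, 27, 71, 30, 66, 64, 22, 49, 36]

56.5

Step 1: Sort the data: [22, 27, 27, 30, 36, 49, 64, 66, 69, 71, 83, 100]
Step 2: n = 12
Step 3: Q2 is the median. Since n is even, it is the average of the values at positions 6 and 7:
  Q2 = (49 + 64) / 2 = 56.5
Step 4: Q2 = 56.5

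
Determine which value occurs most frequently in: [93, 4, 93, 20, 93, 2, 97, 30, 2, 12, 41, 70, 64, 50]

93

Step 1: Count the frequency of each value:
  2: appears 2 time(s)
  4: appears 1 time(s)
  12: appears 1 time(s)
  20: appears 1 time(s)
  30: appears 1 time(s)
  41: appears 1 time(s)
  50: appears 1 time(s)
  64: appears 1 time(s)
  70: appears 1 time(s)
  93: appears 3 time(s)
  97: appears 1 time(s)
Step 2: The value 93 appears most frequently (3 times).
Step 3: Mode = 93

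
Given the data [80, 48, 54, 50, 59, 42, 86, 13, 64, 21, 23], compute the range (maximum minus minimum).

73

Step 1: Identify the maximum value: max = 86
Step 2: Identify the minimum value: min = 13
Step 3: Range = max - min = 86 - 13 = 73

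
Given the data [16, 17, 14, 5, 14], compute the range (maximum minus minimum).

12

Step 1: Identify the maximum value: max = 17
Step 2: Identify the minimum value: min = 5
Step 3: Range = max - min = 17 - 5 = 12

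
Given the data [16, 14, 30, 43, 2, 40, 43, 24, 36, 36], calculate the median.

33

Step 1: Sort the data in ascending order: [2, 14, 16, 24, 30, 36, 36, 40, 43, 43]
Step 2: The number of values is n = 10.
Step 3: Since n is even, the median is the average of positions 5 and 6:
  Median = (30 + 36) / 2 = 33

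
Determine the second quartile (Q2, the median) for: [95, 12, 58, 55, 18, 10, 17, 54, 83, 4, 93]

54

Step 1: Sort the data: [4, 10, 12, 17, 18, 54, 55, 58, 83, 93, 95]
Step 2: n = 11
Step 3: Q2 is the median. Since n is odd, it is the middle value at position 6: 54
Step 4: Q2 = 54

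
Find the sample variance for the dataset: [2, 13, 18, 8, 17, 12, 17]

33.619

Step 1: Compute the mean: (2 + 13 + 18 + 8 + 17 + 12 + 17) / 7 = 12.4286
Step 2: Compute squared deviations from the mean:
  (2 - 12.4286)^2 = 108.7551
  (13 - 12.4286)^2 = 0.3265
  (18 - 12.4286)^2 = 31.0408
  (8 - 12.4286)^2 = 19.6122
  (17 - 12.4286)^2 = 20.898
  (12 - 12.4286)^2 = 0.1837
  (17 - 12.4286)^2 = 20.898
Step 3: Sum of squared deviations = 201.7143
Step 4: Sample variance = 201.7143 / 6 = 33.619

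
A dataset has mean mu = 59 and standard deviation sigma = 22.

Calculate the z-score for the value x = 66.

0.3182

Step 1: Recall the z-score formula: z = (x - mu) / sigma
Step 2: Substitute values: z = (66 - 59) / 22
Step 3: z = 7 / 22 = 0.3182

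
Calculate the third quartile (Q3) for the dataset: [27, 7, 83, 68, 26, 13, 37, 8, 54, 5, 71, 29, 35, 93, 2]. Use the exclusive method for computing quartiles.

68

Step 1: Sort the data: [2, 5, 7, 8, 13, 26, 27, 29, 35, 37, 54, 68, 71, 83, 93]
Step 2: n = 15
Step 3: Using the exclusive quartile method:
  Q1 = 8
  Q2 (median) = 29
  Q3 = 68
  IQR = Q3 - Q1 = 68 - 8 = 60
Step 4: Q3 = 68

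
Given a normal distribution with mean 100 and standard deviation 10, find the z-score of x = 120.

2

Step 1: Recall the z-score formula: z = (x - mu) / sigma
Step 2: Substitute values: z = (120 - 100) / 10
Step 3: z = 20 / 10 = 2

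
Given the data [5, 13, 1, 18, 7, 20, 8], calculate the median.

8

Step 1: Sort the data in ascending order: [1, 5, 7, 8, 13, 18, 20]
Step 2: The number of values is n = 7.
Step 3: Since n is odd, the median is the middle value at position 4: 8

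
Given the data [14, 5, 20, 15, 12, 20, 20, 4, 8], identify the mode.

20

Step 1: Count the frequency of each value:
  4: appears 1 time(s)
  5: appears 1 time(s)
  8: appears 1 time(s)
  12: appears 1 time(s)
  14: appears 1 time(s)
  15: appears 1 time(s)
  20: appears 3 time(s)
Step 2: The value 20 appears most frequently (3 times).
Step 3: Mode = 20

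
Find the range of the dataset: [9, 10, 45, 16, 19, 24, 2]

43

Step 1: Identify the maximum value: max = 45
Step 2: Identify the minimum value: min = 2
Step 3: Range = max - min = 45 - 2 = 43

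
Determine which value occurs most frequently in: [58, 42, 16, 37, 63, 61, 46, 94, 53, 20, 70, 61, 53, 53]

53

Step 1: Count the frequency of each value:
  16: appears 1 time(s)
  20: appears 1 time(s)
  37: appears 1 time(s)
  42: appears 1 time(s)
  46: appears 1 time(s)
  53: appears 3 time(s)
  58: appears 1 time(s)
  61: appears 2 time(s)
  63: appears 1 time(s)
  70: appears 1 time(s)
  94: appears 1 time(s)
Step 2: The value 53 appears most frequently (3 times).
Step 3: Mode = 53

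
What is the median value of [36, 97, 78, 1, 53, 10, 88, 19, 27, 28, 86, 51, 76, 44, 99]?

51

Step 1: Sort the data in ascending order: [1, 10, 19, 27, 28, 36, 44, 51, 53, 76, 78, 86, 88, 97, 99]
Step 2: The number of values is n = 15.
Step 3: Since n is odd, the median is the middle value at position 8: 51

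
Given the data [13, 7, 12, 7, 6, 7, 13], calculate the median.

7

Step 1: Sort the data in ascending order: [6, 7, 7, 7, 12, 13, 13]
Step 2: The number of values is n = 7.
Step 3: Since n is odd, the median is the middle value at position 4: 7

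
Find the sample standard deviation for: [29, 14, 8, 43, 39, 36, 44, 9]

15.2292

Step 1: Compute the mean: 27.75
Step 2: Sum of squared deviations from the mean: 1623.5
Step 3: Sample variance = 1623.5 / 7 = 231.9286
Step 4: Standard deviation = sqrt(231.9286) = 15.2292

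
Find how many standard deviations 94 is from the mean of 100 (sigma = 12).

-0.5

Step 1: Recall the z-score formula: z = (x - mu) / sigma
Step 2: Substitute values: z = (94 - 100) / 12
Step 3: z = -6 / 12 = -0.5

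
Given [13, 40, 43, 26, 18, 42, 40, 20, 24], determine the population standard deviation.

11.0364

Step 1: Compute the mean: 29.5556
Step 2: Sum of squared deviations from the mean: 1096.2222
Step 3: Population variance = 1096.2222 / 9 = 121.8025
Step 4: Standard deviation = sqrt(121.8025) = 11.0364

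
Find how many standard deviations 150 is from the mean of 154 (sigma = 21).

-0.1905

Step 1: Recall the z-score formula: z = (x - mu) / sigma
Step 2: Substitute values: z = (150 - 154) / 21
Step 3: z = -4 / 21 = -0.1905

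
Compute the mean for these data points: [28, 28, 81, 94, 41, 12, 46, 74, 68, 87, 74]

57.5455

Step 1: Sum all values: 28 + 28 + 81 + 94 + 41 + 12 + 46 + 74 + 68 + 87 + 74 = 633
Step 2: Count the number of values: n = 11
Step 3: Mean = sum / n = 633 / 11 = 57.5455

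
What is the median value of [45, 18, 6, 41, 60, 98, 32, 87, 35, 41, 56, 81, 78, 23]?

43

Step 1: Sort the data in ascending order: [6, 18, 23, 32, 35, 41, 41, 45, 56, 60, 78, 81, 87, 98]
Step 2: The number of values is n = 14.
Step 3: Since n is even, the median is the average of positions 7 and 8:
  Median = (41 + 45) / 2 = 43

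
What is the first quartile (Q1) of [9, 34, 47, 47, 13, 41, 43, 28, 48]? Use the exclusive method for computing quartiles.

20.5

Step 1: Sort the data: [9, 13, 28, 34, 41, 43, 47, 47, 48]
Step 2: n = 9
Step 3: Using the exclusive quartile method:
  Q1 = 20.5
  Q2 (median) = 41
  Q3 = 47
  IQR = Q3 - Q1 = 47 - 20.5 = 26.5
Step 4: Q1 = 20.5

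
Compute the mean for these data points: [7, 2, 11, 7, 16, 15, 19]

11

Step 1: Sum all values: 7 + 2 + 11 + 7 + 16 + 15 + 19 = 77
Step 2: Count the number of values: n = 7
Step 3: Mean = sum / n = 77 / 7 = 11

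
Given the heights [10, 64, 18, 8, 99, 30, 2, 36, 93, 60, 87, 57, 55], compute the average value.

47.6154

Step 1: Sum all values: 10 + 64 + 18 + 8 + 99 + 30 + 2 + 36 + 93 + 60 + 87 + 57 + 55 = 619
Step 2: Count the number of values: n = 13
Step 3: Mean = sum / n = 619 / 13 = 47.6154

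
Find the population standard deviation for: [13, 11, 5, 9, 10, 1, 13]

4.0858

Step 1: Compute the mean: 8.8571
Step 2: Sum of squared deviations from the mean: 116.8571
Step 3: Population variance = 116.8571 / 7 = 16.6939
Step 4: Standard deviation = sqrt(16.6939) = 4.0858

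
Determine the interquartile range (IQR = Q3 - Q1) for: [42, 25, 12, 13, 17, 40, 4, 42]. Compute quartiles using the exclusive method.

29.25

Step 1: Sort the data: [4, 12, 13, 17, 25, 40, 42, 42]
Step 2: n = 8
Step 3: Using the exclusive quartile method:
  Q1 = 12.25
  Q2 (median) = 21
  Q3 = 41.5
  IQR = Q3 - Q1 = 41.5 - 12.25 = 29.25
Step 4: IQR = 29.25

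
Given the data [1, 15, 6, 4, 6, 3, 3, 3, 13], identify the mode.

3

Step 1: Count the frequency of each value:
  1: appears 1 time(s)
  3: appears 3 time(s)
  4: appears 1 time(s)
  6: appears 2 time(s)
  13: appears 1 time(s)
  15: appears 1 time(s)
Step 2: The value 3 appears most frequently (3 times).
Step 3: Mode = 3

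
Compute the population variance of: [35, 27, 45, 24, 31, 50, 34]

75.2653

Step 1: Compute the mean: (35 + 27 + 45 + 24 + 31 + 50 + 34) / 7 = 35.1429
Step 2: Compute squared deviations from the mean:
  (35 - 35.1429)^2 = 0.0204
  (27 - 35.1429)^2 = 66.3061
  (45 - 35.1429)^2 = 97.1633
  (24 - 35.1429)^2 = 124.1633
  (31 - 35.1429)^2 = 17.1633
  (50 - 35.1429)^2 = 220.7347
  (34 - 35.1429)^2 = 1.3061
Step 3: Sum of squared deviations = 526.8571
Step 4: Population variance = 526.8571 / 7 = 75.2653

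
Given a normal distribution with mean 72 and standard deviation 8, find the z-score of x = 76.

0.5

Step 1: Recall the z-score formula: z = (x - mu) / sigma
Step 2: Substitute values: z = (76 - 72) / 8
Step 3: z = 4 / 8 = 0.5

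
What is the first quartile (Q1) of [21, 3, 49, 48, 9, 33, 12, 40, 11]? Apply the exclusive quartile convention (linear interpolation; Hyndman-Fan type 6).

10

Step 1: Sort the data: [3, 9, 11, 12, 21, 33, 40, 48, 49]
Step 2: n = 9
Step 3: Using the exclusive quartile method:
  Q1 = 10
  Q2 (median) = 21
  Q3 = 44
  IQR = Q3 - Q1 = 44 - 10 = 34
Step 4: Q1 = 10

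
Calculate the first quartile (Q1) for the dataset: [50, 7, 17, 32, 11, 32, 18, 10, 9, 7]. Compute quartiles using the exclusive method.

8.5

Step 1: Sort the data: [7, 7, 9, 10, 11, 17, 18, 32, 32, 50]
Step 2: n = 10
Step 3: Using the exclusive quartile method:
  Q1 = 8.5
  Q2 (median) = 14
  Q3 = 32
  IQR = Q3 - Q1 = 32 - 8.5 = 23.5
Step 4: Q1 = 8.5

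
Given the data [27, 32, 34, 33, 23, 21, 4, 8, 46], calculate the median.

27

Step 1: Sort the data in ascending order: [4, 8, 21, 23, 27, 32, 33, 34, 46]
Step 2: The number of values is n = 9.
Step 3: Since n is odd, the median is the middle value at position 5: 27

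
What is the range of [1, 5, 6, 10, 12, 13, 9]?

12

Step 1: Identify the maximum value: max = 13
Step 2: Identify the minimum value: min = 1
Step 3: Range = max - min = 13 - 1 = 12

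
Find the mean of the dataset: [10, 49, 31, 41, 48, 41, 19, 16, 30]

31.6667

Step 1: Sum all values: 10 + 49 + 31 + 41 + 48 + 41 + 19 + 16 + 30 = 285
Step 2: Count the number of values: n = 9
Step 3: Mean = sum / n = 285 / 9 = 31.6667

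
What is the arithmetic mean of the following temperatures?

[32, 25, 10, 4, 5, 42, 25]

20.4286

Step 1: Sum all values: 32 + 25 + 10 + 4 + 5 + 42 + 25 = 143
Step 2: Count the number of values: n = 7
Step 3: Mean = sum / n = 143 / 7 = 20.4286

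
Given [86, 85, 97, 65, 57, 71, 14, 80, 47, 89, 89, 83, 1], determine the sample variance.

888.2692

Step 1: Compute the mean: (86 + 85 + 97 + 65 + 57 + 71 + 14 + 80 + 47 + 89 + 89 + 83 + 1) / 13 = 66.4615
Step 2: Compute squared deviations from the mean:
  (86 - 66.4615)^2 = 381.7515
  (85 - 66.4615)^2 = 343.6746
  (97 - 66.4615)^2 = 932.5976
  (65 - 66.4615)^2 = 2.1361
  (57 - 66.4615)^2 = 89.5207
  (71 - 66.4615)^2 = 20.5976
  (14 - 66.4615)^2 = 2752.213
  (80 - 66.4615)^2 = 183.2899
  (47 - 66.4615)^2 = 378.7515
  (89 - 66.4615)^2 = 507.9822
  (89 - 66.4615)^2 = 507.9822
  (83 - 66.4615)^2 = 273.5207
  (1 - 66.4615)^2 = 4285.213
Step 3: Sum of squared deviations = 10659.2308
Step 4: Sample variance = 10659.2308 / 12 = 888.2692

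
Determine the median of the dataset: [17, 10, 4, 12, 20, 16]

14

Step 1: Sort the data in ascending order: [4, 10, 12, 16, 17, 20]
Step 2: The number of values is n = 6.
Step 3: Since n is even, the median is the average of positions 3 and 4:
  Median = (12 + 16) / 2 = 14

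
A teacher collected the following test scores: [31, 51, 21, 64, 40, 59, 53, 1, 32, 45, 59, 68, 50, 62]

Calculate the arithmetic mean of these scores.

45.4286

Step 1: Sum all values: 31 + 51 + 21 + 64 + 40 + 59 + 53 + 1 + 32 + 45 + 59 + 68 + 50 + 62 = 636
Step 2: Count the number of values: n = 14
Step 3: Mean = sum / n = 636 / 14 = 45.4286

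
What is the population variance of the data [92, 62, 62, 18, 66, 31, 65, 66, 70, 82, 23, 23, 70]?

535.6686

Step 1: Compute the mean: (92 + 62 + 62 + 18 + 66 + 31 + 65 + 66 + 70 + 82 + 23 + 23 + 70) / 13 = 56.1538
Step 2: Compute squared deviations from the mean:
  (92 - 56.1538)^2 = 1284.9467
  (62 - 56.1538)^2 = 34.1775
  (62 - 56.1538)^2 = 34.1775
  (18 - 56.1538)^2 = 1455.716
  (66 - 56.1538)^2 = 96.9467
  (31 - 56.1538)^2 = 632.716
  (65 - 56.1538)^2 = 78.2544
  (66 - 56.1538)^2 = 96.9467
  (70 - 56.1538)^2 = 191.716
  (82 - 56.1538)^2 = 668.0237
  (23 - 56.1538)^2 = 1099.1775
  (23 - 56.1538)^2 = 1099.1775
  (70 - 56.1538)^2 = 191.716
Step 3: Sum of squared deviations = 6963.6923
Step 4: Population variance = 6963.6923 / 13 = 535.6686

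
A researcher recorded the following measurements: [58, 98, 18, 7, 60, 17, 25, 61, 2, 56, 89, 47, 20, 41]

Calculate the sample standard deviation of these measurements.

29.4806

Step 1: Compute the mean: 42.7857
Step 2: Sum of squared deviations from the mean: 11298.3571
Step 3: Sample variance = 11298.3571 / 13 = 869.1044
Step 4: Standard deviation = sqrt(869.1044) = 29.4806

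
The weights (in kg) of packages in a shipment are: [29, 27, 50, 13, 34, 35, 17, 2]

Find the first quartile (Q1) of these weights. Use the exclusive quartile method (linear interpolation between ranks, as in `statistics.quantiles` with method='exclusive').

14

Step 1: Sort the data: [2, 13, 17, 27, 29, 34, 35, 50]
Step 2: n = 8
Step 3: Using the exclusive quartile method:
  Q1 = 14
  Q2 (median) = 28
  Q3 = 34.75
  IQR = Q3 - Q1 = 34.75 - 14 = 20.75
Step 4: Q1 = 14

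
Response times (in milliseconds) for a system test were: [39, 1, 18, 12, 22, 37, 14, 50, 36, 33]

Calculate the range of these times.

49

Step 1: Identify the maximum value: max = 50
Step 2: Identify the minimum value: min = 1
Step 3: Range = max - min = 50 - 1 = 49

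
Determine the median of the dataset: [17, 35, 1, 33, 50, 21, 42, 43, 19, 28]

30.5

Step 1: Sort the data in ascending order: [1, 17, 19, 21, 28, 33, 35, 42, 43, 50]
Step 2: The number of values is n = 10.
Step 3: Since n is even, the median is the average of positions 5 and 6:
  Median = (28 + 33) / 2 = 30.5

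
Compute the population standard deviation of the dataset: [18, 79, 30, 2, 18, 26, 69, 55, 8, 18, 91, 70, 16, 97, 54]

30.7155

Step 1: Compute the mean: 43.4
Step 2: Sum of squared deviations from the mean: 14151.6
Step 3: Population variance = 14151.6 / 15 = 943.44
Step 4: Standard deviation = sqrt(943.44) = 30.7155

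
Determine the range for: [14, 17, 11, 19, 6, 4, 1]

18

Step 1: Identify the maximum value: max = 19
Step 2: Identify the minimum value: min = 1
Step 3: Range = max - min = 19 - 1 = 18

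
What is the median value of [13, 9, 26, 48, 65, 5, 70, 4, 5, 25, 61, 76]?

25.5

Step 1: Sort the data in ascending order: [4, 5, 5, 9, 13, 25, 26, 48, 61, 65, 70, 76]
Step 2: The number of values is n = 12.
Step 3: Since n is even, the median is the average of positions 6 and 7:
  Median = (25 + 26) / 2 = 25.5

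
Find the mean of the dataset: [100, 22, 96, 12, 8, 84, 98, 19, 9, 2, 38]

44.3636

Step 1: Sum all values: 100 + 22 + 96 + 12 + 8 + 84 + 98 + 19 + 9 + 2 + 38 = 488
Step 2: Count the number of values: n = 11
Step 3: Mean = sum / n = 488 / 11 = 44.3636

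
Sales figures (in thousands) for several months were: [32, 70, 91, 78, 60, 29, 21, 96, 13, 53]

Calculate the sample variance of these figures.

875.5667

Step 1: Compute the mean: (32 + 70 + 91 + 78 + 60 + 29 + 21 + 96 + 13 + 53) / 10 = 54.3
Step 2: Compute squared deviations from the mean:
  (32 - 54.3)^2 = 497.29
  (70 - 54.3)^2 = 246.49
  (91 - 54.3)^2 = 1346.89
  (78 - 54.3)^2 = 561.69
  (60 - 54.3)^2 = 32.49
  (29 - 54.3)^2 = 640.09
  (21 - 54.3)^2 = 1108.89
  (96 - 54.3)^2 = 1738.89
  (13 - 54.3)^2 = 1705.69
  (53 - 54.3)^2 = 1.69
Step 3: Sum of squared deviations = 7880.1
Step 4: Sample variance = 7880.1 / 9 = 875.5667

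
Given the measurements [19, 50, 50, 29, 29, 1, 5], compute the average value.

26.1429

Step 1: Sum all values: 19 + 50 + 50 + 29 + 29 + 1 + 5 = 183
Step 2: Count the number of values: n = 7
Step 3: Mean = sum / n = 183 / 7 = 26.1429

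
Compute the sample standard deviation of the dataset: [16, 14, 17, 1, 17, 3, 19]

7.2997

Step 1: Compute the mean: 12.4286
Step 2: Sum of squared deviations from the mean: 319.7143
Step 3: Sample variance = 319.7143 / 6 = 53.2857
Step 4: Standard deviation = sqrt(53.2857) = 7.2997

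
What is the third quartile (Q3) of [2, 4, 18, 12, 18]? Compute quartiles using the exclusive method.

18

Step 1: Sort the data: [2, 4, 12, 18, 18]
Step 2: n = 5
Step 3: Using the exclusive quartile method:
  Q1 = 3
  Q2 (median) = 12
  Q3 = 18
  IQR = Q3 - Q1 = 18 - 3 = 15
Step 4: Q3 = 18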